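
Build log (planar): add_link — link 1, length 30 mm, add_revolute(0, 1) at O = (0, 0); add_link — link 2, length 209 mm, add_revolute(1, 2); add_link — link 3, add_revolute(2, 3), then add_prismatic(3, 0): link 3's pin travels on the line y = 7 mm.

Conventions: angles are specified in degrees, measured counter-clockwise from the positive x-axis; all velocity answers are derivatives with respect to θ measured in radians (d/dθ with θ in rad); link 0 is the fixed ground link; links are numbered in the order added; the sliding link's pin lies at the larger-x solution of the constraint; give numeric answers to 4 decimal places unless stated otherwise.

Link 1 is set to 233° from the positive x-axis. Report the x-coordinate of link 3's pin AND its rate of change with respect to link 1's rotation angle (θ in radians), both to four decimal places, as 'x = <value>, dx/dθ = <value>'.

geometry: r = 30 mm, L = 209 mm, e = 7 mm
crank pin P = (r cos θ, r sin θ) = (-18.054451, -23.959065)
h = r sin θ − e = -23.959065 − 7 = -30.959065
x = r cos θ + √(L² − h²) = -18.054451 + 206.694306 = 188.639856
dx/dθ = −r sin θ − h·r cos θ/√(L² − h²) (θ in radians; h = -30.959065) = 21.254835

x = 188.6399, dx/dθ = 21.2548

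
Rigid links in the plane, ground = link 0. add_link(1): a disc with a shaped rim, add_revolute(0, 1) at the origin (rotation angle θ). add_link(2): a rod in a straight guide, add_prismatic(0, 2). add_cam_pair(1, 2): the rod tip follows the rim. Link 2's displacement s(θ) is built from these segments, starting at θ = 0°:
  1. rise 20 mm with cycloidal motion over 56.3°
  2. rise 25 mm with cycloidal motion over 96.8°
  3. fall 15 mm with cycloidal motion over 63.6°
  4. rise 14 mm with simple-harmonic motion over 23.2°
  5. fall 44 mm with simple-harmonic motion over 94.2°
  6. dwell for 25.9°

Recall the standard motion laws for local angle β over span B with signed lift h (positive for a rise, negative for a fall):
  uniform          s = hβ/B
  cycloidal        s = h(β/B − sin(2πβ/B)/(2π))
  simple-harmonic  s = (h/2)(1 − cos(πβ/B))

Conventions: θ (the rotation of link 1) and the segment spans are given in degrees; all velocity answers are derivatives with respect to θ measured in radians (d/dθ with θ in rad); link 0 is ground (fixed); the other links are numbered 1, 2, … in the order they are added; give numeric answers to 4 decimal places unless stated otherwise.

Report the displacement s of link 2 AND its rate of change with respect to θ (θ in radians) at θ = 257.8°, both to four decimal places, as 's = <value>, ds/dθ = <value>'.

segment 1 (0° to 56.3°, cycloidal, h = 20) is passed completely: s = 0.0000 + (20) = 20.0000
segment 2 (56.3° to 153.1°, cycloidal, h = 25) is passed completely: s = 20.0000 + (25) = 45.0000
segment 3 (153.1° to 216.7°, cycloidal, h = -15) is passed completely: s = 45.0000 + (-15) = 30.0000
segment 4 (216.7° to 239.9°, simple-harmonic, h = 14) is passed completely: s = 30.0000 + (14) = 44.0000
θ = 257.8° falls in segment 5 (239.9° to 334.1°, simple-harmonic, h = -44): β = 257.8 − 239.9 = 17.9°, B = 94.2°; Δs = -44/2·(1 − cos(π·0.1900)) = -3.8051; s = 44.0000 − 3.8051 = 40.1949
velocity in seg [239.9°–334.1°] (simple-harmonic), θ in radians: β = 17.9° = 0.3124 rad, B = 94.2° = 1.6441 rad; ds/dθ = (πh/(2B)) sin(πβ/B) = (π·(-44)/(2·1.6441)) sin(π·0.1900) = -23.631302 mm/rad

s = 40.1949, ds/dθ = -23.6313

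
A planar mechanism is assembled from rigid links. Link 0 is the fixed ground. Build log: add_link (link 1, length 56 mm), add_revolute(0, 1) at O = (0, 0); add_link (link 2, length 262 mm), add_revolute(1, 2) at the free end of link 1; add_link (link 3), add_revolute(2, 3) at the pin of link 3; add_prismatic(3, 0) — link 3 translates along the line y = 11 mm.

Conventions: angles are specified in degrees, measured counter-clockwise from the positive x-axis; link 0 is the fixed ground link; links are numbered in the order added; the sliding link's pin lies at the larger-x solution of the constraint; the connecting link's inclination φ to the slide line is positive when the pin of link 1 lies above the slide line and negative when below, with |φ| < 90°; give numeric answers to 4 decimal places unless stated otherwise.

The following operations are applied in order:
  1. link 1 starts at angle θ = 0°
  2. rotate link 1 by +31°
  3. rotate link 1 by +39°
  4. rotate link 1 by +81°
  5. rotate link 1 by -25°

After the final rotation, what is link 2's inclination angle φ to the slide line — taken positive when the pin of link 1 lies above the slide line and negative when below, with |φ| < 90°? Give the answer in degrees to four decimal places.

geometry: r = 56 mm, L = 262 mm, e = 11 mm; θ starts at 0°
rotate link 1 by +31°: θ ← 0° +31° = 31°
rotate link 1 by +39°: θ ← 31° +39° = 70°
rotate link 1 by +81°: θ ← 70° +81° = 151°
rotate link 1 by -25°: θ ← 151° -25° = 126°
h = r sin θ − e = 45.304952 − 11 = 34.304952
sin φ = h / L = 34.304952 / 262 = 0.13093493
φ = arcsin(0.13093493) = 7.523622°

7.5236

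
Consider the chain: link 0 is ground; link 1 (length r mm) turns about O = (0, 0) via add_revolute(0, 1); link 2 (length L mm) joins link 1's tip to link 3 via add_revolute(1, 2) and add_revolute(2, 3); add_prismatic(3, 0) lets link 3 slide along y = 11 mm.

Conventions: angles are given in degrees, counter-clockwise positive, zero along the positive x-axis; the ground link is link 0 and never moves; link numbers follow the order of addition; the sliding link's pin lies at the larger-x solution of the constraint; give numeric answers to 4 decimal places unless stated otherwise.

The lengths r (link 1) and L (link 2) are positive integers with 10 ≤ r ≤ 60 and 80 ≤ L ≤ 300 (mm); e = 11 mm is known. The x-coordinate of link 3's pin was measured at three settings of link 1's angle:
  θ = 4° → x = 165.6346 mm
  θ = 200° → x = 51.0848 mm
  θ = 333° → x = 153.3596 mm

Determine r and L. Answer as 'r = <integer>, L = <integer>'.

constraint per measurement: (x − r cos θ)² + (r sin θ − e)² = L²
subtracting the θ₁ and θ₂ equations cancels the r² and L² terms:
r = (x₁² − x₂²) / (2[(x₁cos θ₁ + e sin θ₁) − (x₂cos θ₂ + e sin θ₂)]) = 57.0000 → r = 57
L² = (x₁ − r cos θ₁)² + (r sin θ₁ − e)² = 11880.9981 → L = 109.0000 → L = 109
check at θ₃=333°: x = 153.3596 (printed 153.3596) ✓

r = 57, L = 109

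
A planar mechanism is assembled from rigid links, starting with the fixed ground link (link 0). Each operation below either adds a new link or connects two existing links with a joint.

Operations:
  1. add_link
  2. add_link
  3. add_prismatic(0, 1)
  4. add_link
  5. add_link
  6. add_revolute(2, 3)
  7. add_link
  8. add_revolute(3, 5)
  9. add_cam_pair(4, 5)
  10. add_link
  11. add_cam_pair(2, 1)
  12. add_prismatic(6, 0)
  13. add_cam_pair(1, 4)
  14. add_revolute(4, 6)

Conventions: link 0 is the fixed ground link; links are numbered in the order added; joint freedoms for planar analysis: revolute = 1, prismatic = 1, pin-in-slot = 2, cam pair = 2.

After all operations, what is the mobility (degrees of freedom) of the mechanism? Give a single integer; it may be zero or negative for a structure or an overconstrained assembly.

(L,J1,J2)=(1,0,0); link0 fixed
link1: (2,0,0)
link2: (3,0,0)
P 0-1 [J1]: (3,1,0)
link3: (4,1,0)
link4: (5,1,0)
R 2-3 [J1]: (5,2,0)
link5: (6,2,0)
R 3-5 [J1]: (6,3,0)
C 4-5 [J2]: (6,3,1)
link6: (7,3,1)
C 2-1 [J2]: (7,3,2)
P 6-0 [J1]: (7,4,2)
C 1-4 [J2]: (7,4,3)
R 4-6 [J1]: (7,5,3)
Grübler: 3·6 − 2·5 − 3 = 5

M = 5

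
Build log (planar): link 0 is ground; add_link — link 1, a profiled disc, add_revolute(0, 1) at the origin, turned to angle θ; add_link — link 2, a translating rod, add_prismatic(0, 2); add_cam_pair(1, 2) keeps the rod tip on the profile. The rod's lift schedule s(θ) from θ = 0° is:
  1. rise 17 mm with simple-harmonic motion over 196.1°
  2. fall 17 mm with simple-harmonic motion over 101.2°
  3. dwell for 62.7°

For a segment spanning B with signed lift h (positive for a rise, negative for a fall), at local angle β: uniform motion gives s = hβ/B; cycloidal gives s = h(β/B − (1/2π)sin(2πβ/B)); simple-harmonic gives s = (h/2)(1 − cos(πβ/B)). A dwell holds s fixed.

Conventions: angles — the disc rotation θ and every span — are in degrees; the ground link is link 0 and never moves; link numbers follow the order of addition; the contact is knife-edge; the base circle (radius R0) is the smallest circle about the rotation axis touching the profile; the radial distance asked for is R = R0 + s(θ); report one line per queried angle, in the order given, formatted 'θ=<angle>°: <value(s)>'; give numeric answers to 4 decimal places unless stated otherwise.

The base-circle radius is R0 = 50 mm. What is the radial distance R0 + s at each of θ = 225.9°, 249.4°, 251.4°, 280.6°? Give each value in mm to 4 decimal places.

seg 1 [0°–196.1°] simple-harmonic, h=17: full span → s += 17 → s = 17.0000
seg 2 [196.1°–297.3°] simple-harmonic, h=-17: θ=225.9° here. β=29.8, B=101.2. -17/2·(1 − cos(π·0.2945)) = -3.3850 → s = 13.6150
seg 2 [196.1°–297.3°] simple-harmonic, h=-17: θ=249.4° here. β=53.3, B=101.2. -17/2·(1 − cos(π·0.5267)) = -9.2116 → s = 7.7884
seg 2 [196.1°–297.3°] simple-harmonic, h=-17: θ=251.4° here. β=55.3, B=101.2. -17/2·(1 − cos(π·0.5464)) = -9.7358 → s = 7.2642
seg 2 [196.1°–297.3°] simple-harmonic, h=-17: θ=280.6° here. β=84.5, B=101.2. -17/2·(1 − cos(π·0.8350)) = -15.8831 → s = 1.1169
θ=225.9°: R = R0 + s = 50 + 13.6150 = 63.6150
θ=249.4°: R = R0 + s = 50 + 7.7884 = 57.7884
θ=251.4°: R = R0 + s = 50 + 7.2642 = 57.2642
θ=280.6°: R = R0 + s = 50 + 1.1169 = 51.1169

θ=225.9°: 63.6150
θ=249.4°: 57.7884
θ=251.4°: 57.2642
θ=280.6°: 51.1169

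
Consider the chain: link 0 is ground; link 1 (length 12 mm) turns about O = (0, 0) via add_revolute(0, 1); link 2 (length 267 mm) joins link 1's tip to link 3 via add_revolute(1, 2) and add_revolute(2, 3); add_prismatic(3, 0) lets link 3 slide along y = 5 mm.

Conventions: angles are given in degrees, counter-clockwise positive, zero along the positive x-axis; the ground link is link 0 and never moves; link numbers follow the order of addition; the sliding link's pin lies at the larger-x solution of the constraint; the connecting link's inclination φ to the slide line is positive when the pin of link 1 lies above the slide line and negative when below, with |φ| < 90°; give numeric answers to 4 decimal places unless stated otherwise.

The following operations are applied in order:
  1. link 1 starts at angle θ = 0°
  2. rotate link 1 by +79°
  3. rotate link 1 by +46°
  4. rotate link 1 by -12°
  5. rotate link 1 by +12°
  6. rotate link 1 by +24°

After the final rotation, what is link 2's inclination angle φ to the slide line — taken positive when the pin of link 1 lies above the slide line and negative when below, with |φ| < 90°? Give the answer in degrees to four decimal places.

geometry: r = 12 mm, L = 267 mm, e = 5 mm; θ starts at 0°
rotate link 1 by +79°: θ ← 0° +79° = 79°
rotate link 1 by +46°: θ ← 79° +46° = 125°
rotate link 1 by -12°: θ ← 125° -12° = 113°
rotate link 1 by +12°: θ ← 113° +12° = 125°
rotate link 1 by +24°: θ ← 125° +24° = 149°
h = r sin θ − e = 6.180457 − 5 = 1.180457
sin φ = h / L = 1.180457 / 267 = 0.00442119
φ = arcsin(0.00442119) = 0.253316°

0.2533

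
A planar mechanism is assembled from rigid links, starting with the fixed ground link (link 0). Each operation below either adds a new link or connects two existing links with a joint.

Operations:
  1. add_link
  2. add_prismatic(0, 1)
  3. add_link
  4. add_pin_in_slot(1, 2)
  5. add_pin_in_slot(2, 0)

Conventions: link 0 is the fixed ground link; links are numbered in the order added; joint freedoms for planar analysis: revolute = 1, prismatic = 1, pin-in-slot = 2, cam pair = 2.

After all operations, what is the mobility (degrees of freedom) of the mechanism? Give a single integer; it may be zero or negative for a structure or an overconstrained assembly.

link 0 = ground. State L|J1|J2 = 1|0|0
+link1  2|0|0
P(0,1) f=1→J1  2|1|0
+link2  3|1|0
PS(1,2) f=2→J2  3|1|1
PS(2,0) f=2→J2  3|1|2
M = 3(3−1)−2·1−2 = 6−2−2 = 2

M = 2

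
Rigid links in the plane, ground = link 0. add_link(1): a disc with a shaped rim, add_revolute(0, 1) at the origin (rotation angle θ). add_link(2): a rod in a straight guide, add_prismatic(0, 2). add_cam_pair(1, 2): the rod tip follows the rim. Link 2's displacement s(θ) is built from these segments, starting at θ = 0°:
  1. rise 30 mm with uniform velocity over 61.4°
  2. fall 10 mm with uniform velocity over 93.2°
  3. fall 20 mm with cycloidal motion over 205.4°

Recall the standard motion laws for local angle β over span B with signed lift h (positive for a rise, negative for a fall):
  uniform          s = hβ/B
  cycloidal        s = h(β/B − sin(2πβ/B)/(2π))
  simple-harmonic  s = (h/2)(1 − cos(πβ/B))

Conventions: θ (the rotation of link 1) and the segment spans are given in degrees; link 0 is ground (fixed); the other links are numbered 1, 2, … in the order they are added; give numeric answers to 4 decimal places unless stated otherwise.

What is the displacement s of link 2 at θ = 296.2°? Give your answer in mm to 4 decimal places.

segment 1 (0° to 61.4°, uniform, h = 30) is passed completely: s = 0.0000 + (30) = 30.0000
segment 2 (61.4° to 154.6°, uniform, h = -10) is passed completely: s = 30.0000 + (-10) = 20.0000
θ = 296.2° falls in segment 3 (154.6° to 360°, cycloidal, h = -20): β = 296.2 − 154.6 = 141.6°, B = 205.4°; Δs = -20·(0.6894 − sin(2π·0.6894)/(2π)) = -16.7428; s = 20.0000 − 16.7428 = 3.2572

3.2572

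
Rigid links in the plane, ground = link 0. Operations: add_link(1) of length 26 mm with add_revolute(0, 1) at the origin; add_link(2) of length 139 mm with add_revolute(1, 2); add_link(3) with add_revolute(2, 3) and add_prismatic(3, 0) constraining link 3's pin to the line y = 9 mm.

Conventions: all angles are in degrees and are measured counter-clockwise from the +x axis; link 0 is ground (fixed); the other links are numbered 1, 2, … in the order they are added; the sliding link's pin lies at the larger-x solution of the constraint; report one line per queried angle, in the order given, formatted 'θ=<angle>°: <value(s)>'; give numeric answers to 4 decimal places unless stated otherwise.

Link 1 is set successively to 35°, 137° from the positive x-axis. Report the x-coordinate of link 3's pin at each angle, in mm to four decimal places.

geometry: r = 26 mm, L = 139 mm, e = 9 mm
θ=35°: crank pin P = (r cos θ, r sin θ) = (21.297953, 14.912987)
θ=35°: h = r sin θ − e = 14.912987 − 9 = 5.912987
θ=35°: x = r cos θ + √(L² − h²) = 21.297953 + 138.874175 = 160.172129
θ=137°: crank pin P = (r cos θ, r sin θ) = (-19.015196, 17.731957)
θ=137°: h = r sin θ − e = 17.731957 − 9 = 8.731957
θ=137°: x = r cos θ + √(L² − h²) = -19.015196 + 138.725459 = 119.710263

θ=35°: 160.1721
θ=137°: 119.7103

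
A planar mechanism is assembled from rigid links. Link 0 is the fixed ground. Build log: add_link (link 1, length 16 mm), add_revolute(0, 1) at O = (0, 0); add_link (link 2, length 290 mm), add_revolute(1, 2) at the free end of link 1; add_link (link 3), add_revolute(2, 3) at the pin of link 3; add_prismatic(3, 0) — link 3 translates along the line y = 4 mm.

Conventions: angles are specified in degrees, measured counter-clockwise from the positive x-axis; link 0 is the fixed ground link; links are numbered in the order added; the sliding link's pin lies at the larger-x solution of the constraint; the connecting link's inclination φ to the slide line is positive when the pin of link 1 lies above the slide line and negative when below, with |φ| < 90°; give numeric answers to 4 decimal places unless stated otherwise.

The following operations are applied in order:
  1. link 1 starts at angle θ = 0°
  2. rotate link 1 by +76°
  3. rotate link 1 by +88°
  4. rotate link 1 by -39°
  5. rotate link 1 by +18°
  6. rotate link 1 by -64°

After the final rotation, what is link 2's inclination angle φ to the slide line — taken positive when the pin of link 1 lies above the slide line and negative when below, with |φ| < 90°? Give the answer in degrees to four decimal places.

geometry: r = 16 mm, L = 290 mm, e = 4 mm; θ starts at 0°
rotate link 1 by +76°: θ ← 0° +76° = 76°
rotate link 1 by +88°: θ ← 76° +88° = 164°
rotate link 1 by -39°: θ ← 164° -39° = 125°
rotate link 1 by +18°: θ ← 125° +18° = 143°
rotate link 1 by -64°: θ ← 143° -64° = 79°
h = r sin θ − e = 15.706035 − 4 = 11.706035
sin φ = h / L = 11.706035 / 290 = 0.04036564
φ = arcsin(0.04036564) = 2.313409°

2.3134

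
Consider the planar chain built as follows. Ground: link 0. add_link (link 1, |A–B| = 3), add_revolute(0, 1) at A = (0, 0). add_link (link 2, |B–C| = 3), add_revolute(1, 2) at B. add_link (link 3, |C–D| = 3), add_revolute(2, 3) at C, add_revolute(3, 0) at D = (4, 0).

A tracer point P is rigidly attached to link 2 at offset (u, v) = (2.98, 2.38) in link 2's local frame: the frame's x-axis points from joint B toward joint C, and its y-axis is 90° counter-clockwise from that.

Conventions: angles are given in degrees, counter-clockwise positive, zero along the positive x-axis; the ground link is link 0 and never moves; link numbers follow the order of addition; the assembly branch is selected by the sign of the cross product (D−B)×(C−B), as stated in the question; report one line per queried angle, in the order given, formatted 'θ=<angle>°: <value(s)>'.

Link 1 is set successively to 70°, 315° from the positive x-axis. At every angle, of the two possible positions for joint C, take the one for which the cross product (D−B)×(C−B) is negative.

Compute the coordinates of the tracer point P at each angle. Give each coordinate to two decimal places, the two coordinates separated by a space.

A=(0,0), D=(4.00,0)
θ=70°: B = A + 3.00·(cos70°, sin70°) = (1.0261, 2.8191)
θ=70°: |BD| = 4.0977
θ=70°: circle(B,3.00) ∩ circle(D,3.00): a=2.0489, h=2.1914
θ=70°:   candidates: C₊=(4.0206,2.9999) cross=8.980; C₋=(1.0055,-0.1809) cross=-8.980
θ=70°:   branch - wants cross < 0 → take C=(1.0055,-0.1809) (cross=-8.980)
θ=70°: ex = (C−B)/|BC| = (-0.0069,-1.0000); ey = (1.0000,-0.0069)
θ=70°: P = B + 2.98·ex + 2.38·ey = (3.3855,-0.1772)
θ=315°: B = A + 3.00·(cos315°, sin315°) = (2.1213, -2.1213)
θ=315°: |BD| = 2.8336
θ=315°: circle(B,3.00) ∩ circle(D,3.00): a=1.4168, h=2.6444
θ=315°:   candidates: C₊=(1.0810,0.6925) cross=7.493; C₋=(5.0403,-2.8139) cross=-7.493
θ=315°:   branch - wants cross < 0 → take C=(5.0403,-2.8139) (cross=-7.493)
θ=315°: ex = (C−B)/|BC| = (0.9730,-0.2308); ey = (0.2308,0.9730)
θ=315°: P = B + 2.98·ex + 2.38·ey = (5.5702,-0.4935)

θ=70°: 3.39 -0.18
θ=315°: 5.57 -0.49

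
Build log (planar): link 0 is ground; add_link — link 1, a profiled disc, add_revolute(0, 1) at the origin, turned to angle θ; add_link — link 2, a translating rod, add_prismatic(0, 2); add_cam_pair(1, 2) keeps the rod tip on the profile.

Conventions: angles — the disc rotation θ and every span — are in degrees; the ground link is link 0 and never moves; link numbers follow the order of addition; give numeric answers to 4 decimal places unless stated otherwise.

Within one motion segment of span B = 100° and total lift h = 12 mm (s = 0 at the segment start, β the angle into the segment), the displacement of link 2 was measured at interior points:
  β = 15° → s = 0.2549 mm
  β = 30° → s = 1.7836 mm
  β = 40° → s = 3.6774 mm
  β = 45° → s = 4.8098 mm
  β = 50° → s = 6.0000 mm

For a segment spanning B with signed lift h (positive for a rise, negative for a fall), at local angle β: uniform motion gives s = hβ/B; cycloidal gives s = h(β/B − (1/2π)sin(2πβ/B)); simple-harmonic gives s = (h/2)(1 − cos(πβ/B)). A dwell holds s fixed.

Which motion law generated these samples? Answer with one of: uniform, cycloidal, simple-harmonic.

candidates at β/B = r: uniform s = h·r (linear in β); cycloidal s = h·(r − sin(2πr)/(2π)); simple-harmonic s = (h/2)(1 − cos(πr))
β=15°: printed 0.2549 | uniform 1.8000, cycloidal 0.2549, simple-harmonic 0.6540
β=30°: printed 1.7836 | uniform 3.6000, cycloidal 1.7836, simple-harmonic 2.4733
β=40°: printed 3.6774 | uniform 4.8000, cycloidal 3.6774, simple-harmonic 4.1459
β=45°: printed 4.8098 | uniform 5.4000, cycloidal 4.8098, simple-harmonic 5.0614
β=50°: printed 6.0000 | uniform 6.0000, cycloidal 6.0000, simple-harmonic 6.0000
only one law matches every sample → cycloidal

cycloidal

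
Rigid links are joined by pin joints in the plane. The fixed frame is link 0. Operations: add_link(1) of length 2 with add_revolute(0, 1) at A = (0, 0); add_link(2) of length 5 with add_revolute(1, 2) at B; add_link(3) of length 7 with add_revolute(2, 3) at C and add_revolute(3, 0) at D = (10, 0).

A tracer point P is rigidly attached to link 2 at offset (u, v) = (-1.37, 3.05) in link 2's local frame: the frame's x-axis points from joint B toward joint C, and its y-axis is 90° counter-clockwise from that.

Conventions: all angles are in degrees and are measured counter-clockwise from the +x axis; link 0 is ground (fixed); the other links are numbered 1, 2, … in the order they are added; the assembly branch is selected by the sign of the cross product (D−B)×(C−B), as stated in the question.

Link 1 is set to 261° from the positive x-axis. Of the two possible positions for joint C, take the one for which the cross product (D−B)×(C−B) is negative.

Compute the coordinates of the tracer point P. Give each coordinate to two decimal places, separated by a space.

A=(0,0), D=(10.00,0)
B = A + 2.00·(cos261°, sin261°) = (-0.3129, -1.9754)
|BD| = 10.5004
circle(B,5.00) ∩ circle(D,7.00): a=4.1074, h=2.8512
  candidates: C₊=(3.1848,1.5977) cross=29.939; C₋=(4.2575,-4.0030) cross=-29.939
  branch - wants cross < 0 → take C=(4.2575,-4.0030) (cross=-29.939)
ex = (C−B)/|BC| = (0.9141,-0.4055); ey = (0.4055,0.9141)
P = B + -1.37·ex + 3.05·ey = (-0.3283,1.3681)

-0.33 1.37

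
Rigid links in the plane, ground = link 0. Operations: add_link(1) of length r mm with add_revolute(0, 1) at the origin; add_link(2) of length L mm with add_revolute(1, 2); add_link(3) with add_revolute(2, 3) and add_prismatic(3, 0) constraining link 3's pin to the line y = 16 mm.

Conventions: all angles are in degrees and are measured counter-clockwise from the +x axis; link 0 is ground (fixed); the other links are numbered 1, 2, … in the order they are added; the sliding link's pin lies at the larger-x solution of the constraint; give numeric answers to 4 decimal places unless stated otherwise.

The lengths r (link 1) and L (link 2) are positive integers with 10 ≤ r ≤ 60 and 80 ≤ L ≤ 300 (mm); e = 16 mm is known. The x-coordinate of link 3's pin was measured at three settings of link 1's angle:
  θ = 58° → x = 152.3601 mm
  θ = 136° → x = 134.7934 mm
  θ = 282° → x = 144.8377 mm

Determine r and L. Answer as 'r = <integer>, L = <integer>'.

constraint per measurement: (x − r cos θ)² + (r sin θ − e)² = L²
subtracting the θ₁ and θ₂ equations cancels the r² and L² terms:
r = (x₁² − x₂²) / (2[(x₁cos θ₁ + e sin θ₁) − (x₂cos θ₂ + e sin θ₂)]) = 14.0000 → r = 14
L² = (x₁ − r cos θ₁)² + (r sin θ₁ − e)² = 21024.9951 → L = 145.0000 → L = 145
check at θ₃=282°: x = 144.8377 (printed 144.8377) ✓

r = 14, L = 145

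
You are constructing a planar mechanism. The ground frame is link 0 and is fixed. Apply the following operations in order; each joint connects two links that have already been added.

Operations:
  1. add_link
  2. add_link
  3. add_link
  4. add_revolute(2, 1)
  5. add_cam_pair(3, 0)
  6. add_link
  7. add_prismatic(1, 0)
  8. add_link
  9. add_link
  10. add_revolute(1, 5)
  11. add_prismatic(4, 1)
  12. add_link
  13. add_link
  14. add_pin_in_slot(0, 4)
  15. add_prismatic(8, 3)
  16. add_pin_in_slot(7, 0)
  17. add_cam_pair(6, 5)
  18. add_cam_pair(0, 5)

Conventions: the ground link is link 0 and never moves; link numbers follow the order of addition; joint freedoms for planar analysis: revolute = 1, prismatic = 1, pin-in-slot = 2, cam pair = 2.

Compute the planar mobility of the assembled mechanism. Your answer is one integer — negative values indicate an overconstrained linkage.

L=1 J1=0 J2=0
add link → L=2 J1=0 J2=0
add link → L=3 J1=0 J2=0
add link → L=4 J1=0 J2=0
R@2,1 dof=1 J1 → L=4 J1=1 J2=0
C@3,0 dof=2 J2 → L=4 J1=1 J2=1
add link → L=5 J1=1 J2=1
P@1,0 dof=1 J1 → L=5 J1=2 J2=1
add link → L=6 J1=2 J2=1
add link → L=7 J1=2 J2=1
R@1,5 dof=1 J1 → L=7 J1=3 J2=1
P@4,1 dof=1 J1 → L=7 J1=4 J2=1
add link → L=8 J1=4 J2=1
add link → L=9 J1=4 J2=1
PS@0,4 dof=2 J2 → L=9 J1=4 J2=2
P@8,3 dof=1 J1 → L=9 J1=5 J2=2
PS@7,0 dof=2 J2 → L=9 J1=5 J2=3
C@6,5 dof=2 J2 → L=9 J1=5 J2=4
C@0,5 dof=2 J2 → L=9 J1=5 J2=5
M=3(L−1)−2J1−J2=3·8−2·5−5=9

M = 9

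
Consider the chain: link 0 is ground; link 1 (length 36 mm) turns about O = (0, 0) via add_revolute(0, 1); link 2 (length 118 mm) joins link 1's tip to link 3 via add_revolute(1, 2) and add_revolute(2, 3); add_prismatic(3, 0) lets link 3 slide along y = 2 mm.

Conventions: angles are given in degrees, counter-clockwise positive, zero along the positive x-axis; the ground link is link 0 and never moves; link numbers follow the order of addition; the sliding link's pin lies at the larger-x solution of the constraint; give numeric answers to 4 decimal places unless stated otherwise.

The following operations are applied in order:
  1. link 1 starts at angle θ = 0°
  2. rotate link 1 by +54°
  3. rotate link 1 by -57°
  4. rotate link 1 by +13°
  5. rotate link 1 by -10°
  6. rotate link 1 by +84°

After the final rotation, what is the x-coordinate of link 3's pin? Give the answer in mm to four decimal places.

geometry: r = 36 mm, L = 118 mm, e = 2 mm; θ starts at 0°
rotate link 1 by +54°: θ ← 0° +54° = 54°
rotate link 1 by -57°: θ ← 54° -57° = -3°
rotate link 1 by +13°: θ ← -3° +13° = 10°
rotate link 1 by -10°: θ ← 10° -10° = 0°
rotate link 1 by +84°: θ ← 0° +84° = 84°
crank pin P = (r cos θ, r sin θ) = (3.763025, 35.802788)
h = r sin θ − e = 35.802788 − 2 = 33.802788
x = r cos θ + √(L² − h²) = 3.763025 + 113.054728 = 116.817753

116.8178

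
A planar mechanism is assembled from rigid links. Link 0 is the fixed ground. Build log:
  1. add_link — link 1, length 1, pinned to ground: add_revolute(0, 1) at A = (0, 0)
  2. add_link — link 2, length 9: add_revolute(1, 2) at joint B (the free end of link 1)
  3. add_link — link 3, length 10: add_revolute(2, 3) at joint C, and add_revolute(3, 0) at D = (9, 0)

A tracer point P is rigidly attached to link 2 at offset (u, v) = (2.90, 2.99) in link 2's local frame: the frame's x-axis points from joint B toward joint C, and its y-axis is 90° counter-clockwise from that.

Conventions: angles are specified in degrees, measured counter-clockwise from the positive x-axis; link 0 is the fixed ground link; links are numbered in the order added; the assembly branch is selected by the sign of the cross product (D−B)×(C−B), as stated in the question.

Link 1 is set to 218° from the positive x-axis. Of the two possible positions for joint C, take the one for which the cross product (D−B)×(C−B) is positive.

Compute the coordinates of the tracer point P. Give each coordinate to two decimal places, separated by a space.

A=(0,0), D=(9.00,0)
B = A + 1.00·(cos218°, sin218°) = (-0.7880, -0.6157)
|BD| = 9.8074
circle(B,9.00) ∩ circle(D,10.00): a=3.9350, h=8.0942
  candidates: C₊=(2.6311,7.7096) cross=79.382; C₋=(3.6474,-8.4468) cross=-79.382
  branch + wants cross > 0 → take C=(2.6311,7.7096) (cross=79.382)
ex = (C−B)/|BC| = (0.3799,0.9250); ey = (-0.9250,0.3799)
P = B + 2.90·ex + 2.99·ey = (-2.4521,3.2028)

-2.45 3.20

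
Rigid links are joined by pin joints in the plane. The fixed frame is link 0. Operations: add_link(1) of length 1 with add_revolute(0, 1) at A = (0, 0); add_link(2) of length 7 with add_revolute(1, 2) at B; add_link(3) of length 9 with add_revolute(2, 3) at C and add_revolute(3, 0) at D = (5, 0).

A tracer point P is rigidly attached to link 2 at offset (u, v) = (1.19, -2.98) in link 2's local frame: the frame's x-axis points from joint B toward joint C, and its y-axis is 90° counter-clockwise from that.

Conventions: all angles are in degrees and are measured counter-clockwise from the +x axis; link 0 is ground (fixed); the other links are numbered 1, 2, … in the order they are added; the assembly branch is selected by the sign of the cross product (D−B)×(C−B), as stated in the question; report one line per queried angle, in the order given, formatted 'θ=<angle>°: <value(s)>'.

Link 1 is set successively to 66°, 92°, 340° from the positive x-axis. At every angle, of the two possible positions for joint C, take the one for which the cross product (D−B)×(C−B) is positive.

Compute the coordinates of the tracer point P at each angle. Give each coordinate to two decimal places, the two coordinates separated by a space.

A=(0,0), D=(5.00,0)
θ=66°: B = A + 1.00·(cos66°, sin66°) = (0.4067, 0.9135)
θ=66°: |BD| = 4.6832
θ=66°: circle(B,7.00) ∩ circle(D,9.00): a=-1.0748, h=6.9170
θ=66°:   candidates: C₊=(0.7018,7.9073) cross=32.394; C₋=(-1.9967,-5.6609) cross=-32.394
θ=66°:   branch + wants cross > 0 → take C=(0.7018,7.9073) (cross=32.394)
θ=66°: ex = (C−B)/|BC| = (0.0422,0.9991); ey = (-0.9991,0.0422)
θ=66°: P = B + 1.19·ex + -2.98·ey = (3.4343,1.9769)
θ=92°: B = A + 1.00·(cos92°, sin92°) = (-0.0349, 0.9994)
θ=92°: |BD| = 5.1331
θ=92°: circle(B,7.00) ∩ circle(D,9.00): a=-0.5504, h=6.9783
θ=92°:   candidates: C₊=(0.7838,7.9513) cross=35.821; C₋=(-1.9335,-5.7382) cross=-35.821
θ=92°:   branch + wants cross > 0 → take C=(0.7838,7.9513) (cross=35.821)
θ=92°: ex = (C−B)/|BC| = (0.1170,0.9931); ey = (-0.9931,0.1170)
θ=92°: P = B + 1.19·ex + -2.98·ey = (3.0638,1.8327)
θ=340°: B = A + 1.00·(cos340°, sin340°) = (0.9397, -0.3420)
θ=340°: |BD| = 4.0747
θ=340°: circle(B,7.00) ∩ circle(D,9.00): a=-1.8893, h=6.7402
θ=340°:   candidates: C₊=(-1.5087,6.2158) cross=27.464; C₋=(-0.3772,-7.2170) cross=-27.464
θ=340°:   branch + wants cross > 0 → take C=(-1.5087,6.2158) (cross=27.464)
θ=340°: ex = (C−B)/|BC| = (-0.3498,0.9368); ey = (-0.9368,-0.3498)
θ=340°: P = B + 1.19·ex + -2.98·ey = (3.3152,1.8151)

θ=66°: 3.43 1.98
θ=92°: 3.06 1.83
θ=340°: 3.32 1.82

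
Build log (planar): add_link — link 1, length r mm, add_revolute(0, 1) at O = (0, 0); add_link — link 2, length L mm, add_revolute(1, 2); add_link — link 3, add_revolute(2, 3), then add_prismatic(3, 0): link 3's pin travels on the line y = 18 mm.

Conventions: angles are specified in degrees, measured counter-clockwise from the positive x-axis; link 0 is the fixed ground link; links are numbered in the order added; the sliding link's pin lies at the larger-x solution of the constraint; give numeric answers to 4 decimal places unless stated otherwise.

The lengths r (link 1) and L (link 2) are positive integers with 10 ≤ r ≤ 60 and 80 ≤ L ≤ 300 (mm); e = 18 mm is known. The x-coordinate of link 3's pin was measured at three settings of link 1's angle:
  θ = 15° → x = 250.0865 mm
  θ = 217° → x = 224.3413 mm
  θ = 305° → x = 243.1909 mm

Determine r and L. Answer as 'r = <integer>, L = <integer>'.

constraint per measurement: (x − r cos θ)² + (r sin θ − e)² = L²
subtracting the θ₁ and θ₂ equations cancels the r² and L² terms:
r = (x₁² − x₂²) / (2[(x₁cos θ₁ + e sin θ₁) − (x₂cos θ₂ + e sin θ₂)]) = 14.0000 → r = 14
L² = (x₁ − r cos θ₁)² + (r sin θ₁ − e)² = 56168.9924 → L = 237.0000 → L = 237
check at θ₃=305°: x = 243.1909 (printed 243.1909) ✓

r = 14, L = 237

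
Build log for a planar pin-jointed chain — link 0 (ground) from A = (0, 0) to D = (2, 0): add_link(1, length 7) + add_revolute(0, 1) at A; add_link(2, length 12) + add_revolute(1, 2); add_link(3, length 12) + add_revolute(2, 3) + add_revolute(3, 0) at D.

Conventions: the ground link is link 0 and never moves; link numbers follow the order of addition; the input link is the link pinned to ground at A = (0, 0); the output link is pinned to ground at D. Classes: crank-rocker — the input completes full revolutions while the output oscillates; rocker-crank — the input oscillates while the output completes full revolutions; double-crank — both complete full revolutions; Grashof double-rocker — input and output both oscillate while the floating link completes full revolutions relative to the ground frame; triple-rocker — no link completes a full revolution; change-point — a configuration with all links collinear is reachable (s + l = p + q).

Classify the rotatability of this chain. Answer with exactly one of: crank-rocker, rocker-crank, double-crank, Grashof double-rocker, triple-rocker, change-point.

lengths: ground=2, input=7, coupler=12, output=12
sorted: s=2 (shortest), l=12 (longest), p+q=19
s + l = 14 vs p + q = 19
s + l < p + q (Grashof) with shortest = ground link → double-crank

double-crank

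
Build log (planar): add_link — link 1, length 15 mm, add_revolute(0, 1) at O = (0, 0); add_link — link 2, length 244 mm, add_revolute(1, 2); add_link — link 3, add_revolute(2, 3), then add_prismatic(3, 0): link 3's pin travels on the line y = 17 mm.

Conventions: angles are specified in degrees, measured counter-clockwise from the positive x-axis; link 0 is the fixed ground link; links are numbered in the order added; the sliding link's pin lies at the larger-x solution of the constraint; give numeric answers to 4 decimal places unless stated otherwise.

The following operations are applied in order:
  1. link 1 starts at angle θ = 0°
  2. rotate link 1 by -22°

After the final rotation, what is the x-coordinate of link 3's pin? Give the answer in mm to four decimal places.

geometry: r = 15 mm, L = 244 mm, e = 17 mm; θ starts at 0°
rotate link 1 by -22°: θ ← 0° -22° = -22°
crank pin P = (r cos θ, r sin θ) = (13.907758, -5.619099)
h = r sin θ − e = -5.619099 − 17 = -22.619099
x = r cos θ + √(L² − h²) = 13.907758 + 242.949329 = 256.857087

256.8571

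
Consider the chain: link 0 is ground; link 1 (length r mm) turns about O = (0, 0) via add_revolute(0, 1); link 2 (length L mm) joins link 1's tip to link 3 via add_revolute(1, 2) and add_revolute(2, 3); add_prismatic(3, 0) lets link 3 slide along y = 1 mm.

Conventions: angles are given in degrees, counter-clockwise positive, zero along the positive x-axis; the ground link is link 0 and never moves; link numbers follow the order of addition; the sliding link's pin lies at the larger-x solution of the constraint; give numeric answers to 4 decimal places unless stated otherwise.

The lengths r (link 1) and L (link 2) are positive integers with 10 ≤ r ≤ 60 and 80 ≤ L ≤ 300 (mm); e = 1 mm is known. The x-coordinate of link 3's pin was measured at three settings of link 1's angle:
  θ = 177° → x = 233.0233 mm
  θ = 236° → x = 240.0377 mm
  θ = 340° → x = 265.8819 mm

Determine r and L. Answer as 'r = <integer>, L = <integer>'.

constraint per measurement: (x − r cos θ)² + (r sin θ − e)² = L²
subtracting the θ₁ and θ₂ equations cancels the r² and L² terms:
r = (x₁² − x₂²) / (2[(x₁cos θ₁ + e sin θ₁) − (x₂cos θ₂ + e sin θ₂)]) = 17.0000 → r = 17
L² = (x₁ − r cos θ₁)² + (r sin θ₁ − e)² = 62500.0132 → L = 250.0000 → L = 250
check at θ₃=340°: x = 265.8819 (printed 265.8819) ✓

r = 17, L = 250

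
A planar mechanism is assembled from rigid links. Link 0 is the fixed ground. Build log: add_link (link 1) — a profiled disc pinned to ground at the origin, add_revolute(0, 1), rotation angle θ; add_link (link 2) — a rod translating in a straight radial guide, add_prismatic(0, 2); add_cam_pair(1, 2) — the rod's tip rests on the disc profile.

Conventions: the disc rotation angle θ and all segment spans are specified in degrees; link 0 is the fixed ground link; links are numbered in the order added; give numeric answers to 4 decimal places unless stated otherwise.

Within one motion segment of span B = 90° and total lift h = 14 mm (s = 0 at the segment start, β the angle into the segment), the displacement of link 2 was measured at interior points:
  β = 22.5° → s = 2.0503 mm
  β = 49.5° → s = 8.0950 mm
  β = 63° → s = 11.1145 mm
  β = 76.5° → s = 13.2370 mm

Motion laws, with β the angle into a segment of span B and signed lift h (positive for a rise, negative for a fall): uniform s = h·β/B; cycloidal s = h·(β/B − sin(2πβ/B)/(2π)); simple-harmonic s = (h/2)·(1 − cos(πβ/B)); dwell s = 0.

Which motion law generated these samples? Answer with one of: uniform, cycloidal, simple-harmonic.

candidates at β/B = r: uniform s = h·r (linear in β); cycloidal s = h·(r − sin(2πr)/(2π)); simple-harmonic s = (h/2)(1 − cos(πr))
β=22.5°: printed 2.0503 | uniform 3.5000, cycloidal 1.2718, simple-harmonic 2.0503
β=49.5°: printed 8.0950 | uniform 7.7000, cycloidal 8.3885, simple-harmonic 8.0950
β=63°: printed 11.1145 | uniform 9.8000, cycloidal 11.9191, simple-harmonic 11.1145
β=76.5°: printed 13.2370 | uniform 11.9000, cycloidal 13.7026, simple-harmonic 13.2370
only one law matches every sample → simple-harmonic

simple-harmonic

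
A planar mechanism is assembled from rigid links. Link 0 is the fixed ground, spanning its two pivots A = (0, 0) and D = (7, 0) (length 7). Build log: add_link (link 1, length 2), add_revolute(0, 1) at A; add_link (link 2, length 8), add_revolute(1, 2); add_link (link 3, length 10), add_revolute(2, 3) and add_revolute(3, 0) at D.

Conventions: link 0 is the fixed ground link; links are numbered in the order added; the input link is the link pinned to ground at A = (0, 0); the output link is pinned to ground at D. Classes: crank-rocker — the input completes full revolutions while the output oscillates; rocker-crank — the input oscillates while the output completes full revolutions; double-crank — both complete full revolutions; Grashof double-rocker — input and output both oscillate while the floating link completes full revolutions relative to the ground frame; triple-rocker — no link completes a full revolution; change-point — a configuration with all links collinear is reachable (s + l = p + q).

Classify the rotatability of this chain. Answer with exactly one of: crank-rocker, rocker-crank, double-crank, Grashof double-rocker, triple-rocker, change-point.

lengths: ground=7, input=2, coupler=8, output=10
sorted: s=2 (shortest), l=10 (longest), p+q=15
s + l = 12 vs p + q = 15
s + l < p + q (Grashof) with shortest = input link → crank-rocker

crank-rocker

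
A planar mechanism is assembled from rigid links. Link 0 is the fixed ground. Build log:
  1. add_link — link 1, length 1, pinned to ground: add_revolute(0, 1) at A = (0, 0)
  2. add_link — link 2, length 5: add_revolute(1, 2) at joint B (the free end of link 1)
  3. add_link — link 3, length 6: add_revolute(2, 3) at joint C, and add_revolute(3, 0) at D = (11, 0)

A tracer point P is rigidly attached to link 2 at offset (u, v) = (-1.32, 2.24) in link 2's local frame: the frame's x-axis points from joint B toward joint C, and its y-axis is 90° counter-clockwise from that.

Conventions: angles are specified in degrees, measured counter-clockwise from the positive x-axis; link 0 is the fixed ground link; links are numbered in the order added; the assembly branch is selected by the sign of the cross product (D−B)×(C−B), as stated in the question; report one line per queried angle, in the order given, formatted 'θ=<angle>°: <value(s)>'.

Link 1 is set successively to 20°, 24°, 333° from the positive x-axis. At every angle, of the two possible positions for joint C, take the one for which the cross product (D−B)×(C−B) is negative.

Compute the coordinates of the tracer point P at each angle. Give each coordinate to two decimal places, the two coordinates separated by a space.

A=(0,0), D=(11.00,0)
θ=20°: B = A + 1.00·(cos20°, sin20°) = (0.9397, 0.3420)
θ=20°: |BD| = 10.0661
θ=20°: circle(B,5.00) ∩ circle(D,6.00): a=4.4867, h=2.2068
θ=20°:   candidates: C₊=(5.4988,2.3951) cross=22.213; C₋=(5.3488,-2.0159) cross=-22.213
θ=20°:   branch - wants cross < 0 → take C=(5.3488,-2.0159) (cross=-22.213)
θ=20°: ex = (C−B)/|BC| = (0.8818,-0.4716); ey = (0.4716,0.8818)
θ=20°: P = B + -1.32·ex + 2.24·ey = (0.8320,2.9398)
θ=24°: B = A + 1.00·(cos24°, sin24°) = (0.9135, 0.4067)
θ=24°: |BD| = 10.0947
θ=24°: circle(B,5.00) ∩ circle(D,6.00): a=4.5025, h=2.1743
θ=24°:   candidates: C₊=(5.5000,2.3979) cross=21.949; C₋=(5.3248,-1.9472) cross=-21.949
θ=24°:   branch - wants cross < 0 → take C=(5.3248,-1.9472) (cross=-21.949)
θ=24°: ex = (C−B)/|BC| = (0.8822,-0.4708); ey = (0.4708,0.8822)
θ=24°: P = B + -1.32·ex + 2.24·ey = (0.8036,3.0044)
θ=333°: B = A + 1.00·(cos333°, sin333°) = (0.8910, -0.4540)
θ=333°: |BD| = 10.1192
θ=333°: circle(B,5.00) ∩ circle(D,6.00): a=4.5161, h=2.1460
θ=333°:   candidates: C₊=(5.3063,1.8924) cross=21.715; C₋=(5.4988,-2.3952) cross=-21.715
θ=333°:   branch - wants cross < 0 → take C=(5.4988,-2.3952) (cross=-21.715)
θ=333°: ex = (C−B)/|BC| = (0.9216,-0.3882); ey = (0.3882,0.9216)
θ=333°: P = B + -1.32·ex + 2.24·ey = (0.5442,2.1228)

θ=20°: 0.83 2.94
θ=24°: 0.80 3.00
θ=333°: 0.54 2.12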